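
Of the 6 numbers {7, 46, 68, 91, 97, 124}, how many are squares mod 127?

2

(7/127) = -1 → non-residue.
(46/127) = -1 → non-residue.
(68/127) = +1 → QR.
(91/127) = -1 → non-residue.
(97/127) = -1 → non-residue.
(124/127) = +1 → QR.
Total quadratic residues among the 6: 2.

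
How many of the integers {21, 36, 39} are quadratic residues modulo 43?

2

(21/43) = +1 → QR.
(36/43) = +1 → QR.
(39/43) = -1 → non-residue.
Total quadratic residues among the 3: 2.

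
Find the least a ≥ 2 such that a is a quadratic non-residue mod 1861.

2

(2/1861) = −1, so 2 is the smallest positive non-residue mod 1861.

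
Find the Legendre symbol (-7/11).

1

First reduce: -7 ≡ 4 (mod 11).
Pull out 2^2: since 11 ≡ 3 (mod 8), (2/11) = -1, so (2/11)^2 = +1.
Reached (1/11) = 1. Collecting the sign flips along the way, the symbol is +1.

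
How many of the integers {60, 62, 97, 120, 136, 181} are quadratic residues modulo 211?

(60/211) = -1 → non-residue.
(62/211) = +1 → QR.
(97/211) = -1 → non-residue.
(120/211) = +1 → QR.
(136/211) = +1 → QR.
(181/211) = -1 → non-residue.
Total quadratic residues among the 6: 3.

3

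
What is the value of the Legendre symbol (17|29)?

Euler's criterion: (17/29) ≡ 17^14 (mod 29).
17^2 ≡ 28 (mod 29)
17^4 ≡ 1 (mod 29)
17^8 ≡ 1 (mod 29)
17^14 = 17^(8+4+2) ≡ 28 (mod 29).
Result is 28 ≡ −1, so (17/29) = −1.

-1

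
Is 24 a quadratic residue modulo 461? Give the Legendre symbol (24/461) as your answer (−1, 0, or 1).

Pull out 2^3: since 461 ≡ 5 (mod 8), (2/461) = -1, so (2/461)^3 = -1.
Reciprocity: 3 ≡ 3 and 461 ≡ 1 (mod 4), so (3/461) = +(461/3).
Reduce top mod 3: now compute (2/3).
Pull out 2: since 3 ≡ 3 (mod 8), (2/3) = -1.
Reached (1/3) = 1. Collecting the sign flips along the way, the symbol is +1.

1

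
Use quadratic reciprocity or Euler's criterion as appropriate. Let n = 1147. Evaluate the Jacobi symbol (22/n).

Pull out 2: since 1147 ≡ 3 (mod 8), (2/1147) = -1.
Reciprocity: 11 ≡ 3 and 1147 ≡ 3 (mod 4), so (11/1147) = −(1147/11).
Reduce top mod 11: now compute (3/11).
Reciprocity: 3 ≡ 3 and 11 ≡ 3 (mod 4), so (3/11) = −(11/3).
Reduce top mod 3: now compute (2/3).
Pull out 2: since 3 ≡ 3 (mod 8), (2/3) = -1.
Reached (1/3) = 1. Collecting the sign flips along the way, the symbol is +1.

1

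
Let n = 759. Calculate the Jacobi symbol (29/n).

Reciprocity: 29 ≡ 1 and 759 ≡ 3 (mod 4), so (29/759) = +(759/29).
Reduce top mod 29: now compute (5/29).
Reciprocity: 5 ≡ 1 and 29 ≡ 1 (mod 4), so (5/29) = +(29/5).
Reduce top mod 5: now compute (4/5).
Pull out 2^2: since 5 ≡ 5 (mod 8), (2/5) = -1, so (2/5)^2 = +1.
Reached (1/5) = 1. Collecting the sign flips along the way, the symbol is +1.

1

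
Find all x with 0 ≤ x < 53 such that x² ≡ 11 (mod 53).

8, 45

53 ≡ 1 (mod 4), so we find a root by search.
Trying successive values, 8² = 64 ≡ 11 (mod 53). The other root is 53 − 8 = 45.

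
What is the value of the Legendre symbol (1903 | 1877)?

First reduce: 1903 ≡ 26 (mod 1877).
Pull out 2: since 1877 ≡ 5 (mod 8), (2/1877) = -1.
Reciprocity: 13 ≡ 1 and 1877 ≡ 1 (mod 4), so (13/1877) = +(1877/13).
Reduce top mod 13: now compute (5/13).
Reciprocity: 5 ≡ 1 and 13 ≡ 1 (mod 4), so (5/13) = +(13/5).
Reduce top mod 5: now compute (3/5).
Reciprocity: 3 ≡ 3 and 5 ≡ 1 (mod 4), so (3/5) = +(5/3).
Reduce top mod 3: now compute (2/3).
Pull out 2: since 3 ≡ 3 (mod 8), (2/3) = -1.
Reached (1/3) = 1. Collecting the sign flips along the way, the symbol is +1.

1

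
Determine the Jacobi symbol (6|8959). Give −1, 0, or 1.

Pull out 2: since 8959 ≡ 7 (mod 8), (2/8959) = +1.
Reciprocity: 3 ≡ 3 and 8959 ≡ 3 (mod 4), so (3/8959) = −(8959/3).
Reduce top mod 3: now compute (1/3).
Reached (1/3) = 1. Collecting the sign flips along the way, the symbol is -1.

-1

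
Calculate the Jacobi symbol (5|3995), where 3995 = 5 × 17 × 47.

0

Reciprocity: 5 ≡ 1 and 3995 ≡ 3 (mod 4), so (5/3995) = +(3995/5).
Reduce top mod 5: now compute (0/5).
Top reduces to 0: gcd > 1, so the symbol is 0.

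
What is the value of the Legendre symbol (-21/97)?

Euler's criterion: (-21/97) ≡ 76^48 (mod 97).
76^2 ≡ 53 (mod 97)
76^4 ≡ 93 (mod 97)
76^8 ≡ 16 (mod 97)
76^16 ≡ 62 (mod 97)
76^32 ≡ 61 (mod 97)
76^48 = 76^(32+16) ≡ 96 (mod 97).
Result is 96 ≡ −1, so (-21/97) = −1.

-1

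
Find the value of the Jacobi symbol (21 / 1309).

Reciprocity: 21 ≡ 1 and 1309 ≡ 1 (mod 4), so (21/1309) = +(1309/21).
Reduce top mod 21: now compute (7/21).
Reciprocity: 7 ≡ 3 and 21 ≡ 1 (mod 4), so (7/21) = +(21/7).
Reduce top mod 7: now compute (0/7).
Top reduces to 0: gcd > 1, so the symbol is 0.

0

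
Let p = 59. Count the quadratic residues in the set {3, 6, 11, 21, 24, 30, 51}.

(3/59) = +1 → QR.
(6/59) = -1 → non-residue.
(11/59) = -1 → non-residue.
(21/59) = +1 → QR.
(24/59) = -1 → non-residue.
(30/59) = -1 → non-residue.
(51/59) = +1 → QR.
Total quadratic residues among the 7: 3.

3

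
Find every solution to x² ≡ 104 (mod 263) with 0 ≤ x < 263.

34, 229

Since 263 ≡ 3 (mod 4), a square root of 104 is 104^((263+1)/4) = 104^66 mod 263.
Repeated squaring: 104^2≡33, 104^4≡37, 104^8≡54, 104^16≡23, 104^32≡3, 104^64≡9 (mod 263).
104^66 = 104^(64+2) ≡ 34 (mod 263).
Check: 34² = 1156 ≡ 104 (mod 263). The two roots are 34 and 229.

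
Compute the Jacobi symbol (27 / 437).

-1

Reciprocity: 27 ≡ 3 and 437 ≡ 1 (mod 4), so (27/437) = +(437/27).
Reduce top mod 27: now compute (5/27).
Reciprocity: 5 ≡ 1 and 27 ≡ 3 (mod 4), so (5/27) = +(27/5).
Reduce top mod 5: now compute (2/5).
Pull out 2: since 5 ≡ 5 (mod 8), (2/5) = -1.
Reached (1/5) = 1. Collecting the sign flips along the way, the symbol is -1.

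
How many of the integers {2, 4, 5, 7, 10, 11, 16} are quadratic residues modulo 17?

(2/17) = +1 → QR.
(4/17) = +1 → QR.
(5/17) = -1 → non-residue.
(7/17) = -1 → non-residue.
(10/17) = -1 → non-residue.
(11/17) = -1 → non-residue.
(16/17) = +1 → QR.
Total quadratic residues among the 7: 3.

3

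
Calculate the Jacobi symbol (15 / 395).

Reciprocity: 15 ≡ 3 and 395 ≡ 3 (mod 4), so (15/395) = −(395/15).
Reduce top mod 15: now compute (5/15).
Reciprocity: 5 ≡ 1 and 15 ≡ 3 (mod 4), so (5/15) = +(15/5).
Reduce top mod 5: now compute (0/5).
Top reduces to 0: gcd > 1, so the symbol is 0.

0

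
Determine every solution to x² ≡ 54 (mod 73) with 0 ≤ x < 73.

28, 45

73 ≡ 1 (mod 4), so we find a root by search.
Trying successive values, 28² = 784 ≡ 54 (mod 73). The other root is 73 − 28 = 45.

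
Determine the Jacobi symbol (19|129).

Reciprocity: 19 ≡ 3 and 129 ≡ 1 (mod 4), so (19/129) = +(129/19).
Reduce top mod 19: now compute (15/19).
Reciprocity: 15 ≡ 3 and 19 ≡ 3 (mod 4), so (15/19) = −(19/15).
Reduce top mod 15: now compute (4/15).
Pull out 2^2: since 15 ≡ 7 (mod 8), (2/15) = +1, so (2/15)^2 = +1.
Reached (1/15) = 1. Collecting the sign flips along the way, the symbol is -1.

-1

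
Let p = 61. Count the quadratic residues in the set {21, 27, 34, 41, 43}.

3

(21/61) = -1 → non-residue.
(27/61) = +1 → QR.
(34/61) = +1 → QR.
(41/61) = +1 → QR.
(43/61) = -1 → non-residue.
Total quadratic residues among the 5: 3.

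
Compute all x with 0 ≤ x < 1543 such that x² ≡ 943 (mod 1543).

Since 1543 ≡ 3 (mod 4), a square root of 943 is 943^((1543+1)/4) = 943^386 mod 1543.
Repeated squaring: 943^2≡481, 943^4≡1454, 943^8≡206, 943^16≡775, 943^32≡398, 943^64≡1018, 943^128≡971, 943^256≡68 (mod 1543).
943^386 = 943^(256+128+2) ≡ 1442 (mod 1543).
Check: 1442² = 2079364 ≡ 943 (mod 1543). The two roots are 101 and 1442.

101, 1442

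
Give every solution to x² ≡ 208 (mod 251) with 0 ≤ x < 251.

31, 220

Since 251 ≡ 3 (mod 4), a square root of 208 is 208^((251+1)/4) = 208^63 mod 251.
Repeated squaring: 208^2≡92, 208^4≡181, 208^8≡131, 208^16≡93, 208^32≡115 (mod 251).
208^63 = 208^(32+16+8+4+2+1) ≡ 31 (mod 251).
Check: 31² = 961 ≡ 208 (mod 251). The two roots are 31 and 220.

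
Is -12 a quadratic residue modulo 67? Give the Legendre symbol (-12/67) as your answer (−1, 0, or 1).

First reduce: -12 ≡ 55 (mod 67).
Reciprocity: 55 ≡ 3 and 67 ≡ 3 (mod 4), so (55/67) = −(67/55).
Reduce top mod 55: now compute (12/55).
Pull out 2^2: since 55 ≡ 7 (mod 8), (2/55) = +1, so (2/55)^2 = +1.
Reciprocity: 3 ≡ 3 and 55 ≡ 3 (mod 4), so (3/55) = −(55/3).
Reduce top mod 3: now compute (1/3).
Reached (1/3) = 1. Collecting the sign flips along the way, the symbol is +1.

1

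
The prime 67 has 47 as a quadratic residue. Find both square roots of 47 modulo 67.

Since 67 ≡ 3 (mod 4), a square root of 47 is 47^((67+1)/4) = 47^17 mod 67.
Repeated squaring: 47^2≡65, 47^4≡4, 47^8≡16, 47^16≡55 (mod 67).
47^17 = 47^(16+1) ≡ 39 (mod 67).
Check: 39² = 1521 ≡ 47 (mod 67). The two roots are 28 and 39.

28, 39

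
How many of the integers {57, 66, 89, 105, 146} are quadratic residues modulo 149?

0

(57/149) = -1 → non-residue.
(66/149) = -1 → non-residue.
(89/149) = -1 → non-residue.
(105/149) = -1 → non-residue.
(146/149) = -1 → non-residue.
Total quadratic residues among the 5: 0.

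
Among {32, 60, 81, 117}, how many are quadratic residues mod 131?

(32/131) = -1 → non-residue.
(60/131) = +1 → QR.
(81/131) = +1 → QR.
(117/131) = +1 → QR.
Total quadratic residues among the 4: 3.

3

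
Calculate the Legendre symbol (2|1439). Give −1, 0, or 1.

1

Pull out 2: since 1439 ≡ 7 (mod 8), (2/1439) = +1.
Reached (1/1439) = 1. Collecting the sign flips along the way, the symbol is +1.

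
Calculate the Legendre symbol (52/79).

1

Pull out 2^2: since 79 ≡ 7 (mod 8), (2/79) = +1, so (2/79)^2 = +1.
Reciprocity: 13 ≡ 1 and 79 ≡ 3 (mod 4), so (13/79) = +(79/13).
Reduce top mod 13: now compute (1/13).
Reached (1/13) = 1. Collecting the sign flips along the way, the symbol is +1.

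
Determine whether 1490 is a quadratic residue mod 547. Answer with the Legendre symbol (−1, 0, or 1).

Euler's criterion: (1490/547) ≡ 396^273 (mod 547).
396^2 ≡ 374 (mod 547)
396^4 ≡ 391 (mod 547)
396^8 ≡ 268 (mod 547)
396^16 ≡ 167 (mod 547)
396^32 ≡ 539 (mod 547)
396^64 ≡ 64 (mod 547)
396^128 ≡ 267 (mod 547)
396^256 ≡ 179 (mod 547)
396^273 = 396^(256+16+1) ≡ 1 (mod 547).
Result is 1, so (1490/547) = 1.

1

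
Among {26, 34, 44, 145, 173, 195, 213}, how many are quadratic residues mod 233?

(26/233) = +1 → QR.
(34/233) = -1 → non-residue.
(44/233) = -1 → non-residue.
(145/233) = -1 → non-residue.
(173/233) = +1 → QR.
(195/233) = +1 → QR.
(213/233) = -1 → non-residue.
Total quadratic residues among the 7: 3.

3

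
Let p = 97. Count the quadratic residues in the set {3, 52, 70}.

2

(3/97) = +1 → QR.
(52/97) = -1 → non-residue.
(70/97) = +1 → QR.
Total quadratic residues among the 3: 2.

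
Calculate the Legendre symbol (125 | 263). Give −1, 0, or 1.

-1

Reciprocity: 125 ≡ 1 and 263 ≡ 3 (mod 4), so (125/263) = +(263/125).
Reduce top mod 125: now compute (13/125).
Reciprocity: 13 ≡ 1 and 125 ≡ 1 (mod 4), so (13/125) = +(125/13).
Reduce top mod 13: now compute (8/13).
Pull out 2^3: since 13 ≡ 5 (mod 8), (2/13) = -1, so (2/13)^3 = -1.
Reached (1/13) = 1. Collecting the sign flips along the way, the symbol is -1.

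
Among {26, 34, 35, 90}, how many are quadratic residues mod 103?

2

(26/103) = +1 → QR.
(34/103) = +1 → QR.
(35/103) = -1 → non-residue.
(90/103) = -1 → non-residue.
Total quadratic residues among the 4: 2.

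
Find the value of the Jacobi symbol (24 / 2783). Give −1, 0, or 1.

1

Pull out 2^3: since 2783 ≡ 7 (mod 8), (2/2783) = +1, so (2/2783)^3 = +1.
Reciprocity: 3 ≡ 3 and 2783 ≡ 3 (mod 4), so (3/2783) = −(2783/3).
Reduce top mod 3: now compute (2/3).
Pull out 2: since 3 ≡ 3 (mod 8), (2/3) = -1.
Reached (1/3) = 1. Collecting the sign flips along the way, the symbol is +1.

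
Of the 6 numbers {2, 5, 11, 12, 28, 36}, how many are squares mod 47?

4

(2/47) = +1 → QR.
(5/47) = -1 → non-residue.
(11/47) = -1 → non-residue.
(12/47) = +1 → QR.
(28/47) = +1 → QR.
(36/47) = +1 → QR.
Total quadratic residues among the 6: 4.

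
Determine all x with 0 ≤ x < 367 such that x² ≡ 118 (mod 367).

82, 285

Since 367 ≡ 3 (mod 4), a square root of 118 is 118^((367+1)/4) = 118^92 mod 367.
Repeated squaring: 118^2≡345, 118^4≡117, 118^8≡110, 118^16≡356, 118^32≡121, 118^64≡328 (mod 367).
118^92 = 118^(64+16+8+4) ≡ 82 (mod 367).
Check: 82² = 6724 ≡ 118 (mod 367). The two roots are 82 and 285.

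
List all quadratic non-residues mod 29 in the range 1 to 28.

2 3 8 10 11 12 14 15 17 18 19 21 26 27

Square k = 1,…,14 (k and 29−k give the same square):
1²=1, 2²=4, 3²=9, 4²=16, 5²=25, 6²≡7, 7²≡20, 8²≡6, 9²≡23, 10²≡13, 11²≡5, 12²≡28, 13²≡24, 14²≡22 (mod 29).
The residues are {1, 4, 5, 6, 7, 9, 13, 16, 20, 22, 23, 24, 25, 28}; the non-residues are the remaining 14 nonzero classes.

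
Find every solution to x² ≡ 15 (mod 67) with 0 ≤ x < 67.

22, 45

Since 67 ≡ 3 (mod 4), a square root of 15 is 15^((67+1)/4) = 15^17 mod 67.
Repeated squaring: 15^2≡24, 15^4≡40, 15^8≡59, 15^16≡64 (mod 67).
15^17 = 15^(16+1) ≡ 22 (mod 67).
Check: 22² = 484 ≡ 15 (mod 67). The two roots are 22 and 45.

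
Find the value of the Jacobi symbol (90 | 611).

-1

Pull out 2: since 611 ≡ 3 (mod 8), (2/611) = -1.
Reciprocity: 45 ≡ 1 and 611 ≡ 3 (mod 4), so (45/611) = +(611/45).
Reduce top mod 45: now compute (26/45).
Pull out 2: since 45 ≡ 5 (mod 8), (2/45) = -1.
Reciprocity: 13 ≡ 1 and 45 ≡ 1 (mod 4), so (13/45) = +(45/13).
Reduce top mod 13: now compute (6/13).
Pull out 2: since 13 ≡ 5 (mod 8), (2/13) = -1.
Reciprocity: 3 ≡ 3 and 13 ≡ 1 (mod 4), so (3/13) = +(13/3).
Reduce top mod 3: now compute (1/3).
Reached (1/3) = 1. Collecting the sign flips along the way, the symbol is -1.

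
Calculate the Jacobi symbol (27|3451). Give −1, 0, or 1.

Reciprocity: 27 ≡ 3 and 3451 ≡ 3 (mod 4), so (27/3451) = −(3451/27).
Reduce top mod 27: now compute (22/27).
Pull out 2: since 27 ≡ 3 (mod 8), (2/27) = -1.
Reciprocity: 11 ≡ 3 and 27 ≡ 3 (mod 4), so (11/27) = −(27/11).
Reduce top mod 11: now compute (5/11).
Reciprocity: 5 ≡ 1 and 11 ≡ 3 (mod 4), so (5/11) = +(11/5).
Reduce top mod 5: now compute (1/5).
Reached (1/5) = 1. Collecting the sign flips along the way, the symbol is -1.

-1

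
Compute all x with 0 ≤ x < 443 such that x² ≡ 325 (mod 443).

Since 443 ≡ 3 (mod 4), a square root of 325 is 325^((443+1)/4) = 325^111 mod 443.
Repeated squaring: 325^2≡191, 325^4≡155, 325^8≡103, 325^16≡420, 325^32≡86, 325^64≡308 (mod 443).
325^111 = 325^(64+32+8+4+2+1) ≡ 365 (mod 443).
Check: 365² = 133225 ≡ 325 (mod 443). The two roots are 78 and 365.

78, 365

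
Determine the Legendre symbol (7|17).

-1

Reciprocity: 7 ≡ 3 and 17 ≡ 1 (mod 4), so (7/17) = +(17/7).
Reduce top mod 7: now compute (3/7).
Reciprocity: 3 ≡ 3 and 7 ≡ 3 (mod 4), so (3/7) = −(7/3).
Reduce top mod 3: now compute (1/3).
Reached (1/3) = 1. Collecting the sign flips along the way, the symbol is -1.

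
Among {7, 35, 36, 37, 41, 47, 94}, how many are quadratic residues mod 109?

4

(7/109) = +1 → QR.
(35/109) = +1 → QR.
(36/109) = +1 → QR.
(37/109) = -1 → non-residue.
(41/109) = -1 → non-residue.
(47/109) = -1 → non-residue.
(94/109) = +1 → QR.
Total quadratic residues among the 7: 4.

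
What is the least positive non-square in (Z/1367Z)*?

5

(2/1367) = +1, so 2 is a residue.
(3/1367) = +1, so 3 is a residue.
(4/1367) = +1, so 4 is a residue.
(5/1367) = −1, so 5 is the smallest positive non-residue mod 1367.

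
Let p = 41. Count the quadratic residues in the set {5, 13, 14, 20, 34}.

(5/41) = +1 → QR.
(13/41) = -1 → non-residue.
(14/41) = -1 → non-residue.
(20/41) = +1 → QR.
(34/41) = -1 → non-residue.
Total quadratic residues among the 5: 2.

2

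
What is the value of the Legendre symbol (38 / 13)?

First reduce: 38 ≡ 12 (mod 13).
Pull out 2^2: since 13 ≡ 5 (mod 8), (2/13) = -1, so (2/13)^2 = +1.
Reciprocity: 3 ≡ 3 and 13 ≡ 1 (mod 4), so (3/13) = +(13/3).
Reduce top mod 3: now compute (1/3).
Reached (1/3) = 1. Collecting the sign flips along the way, the symbol is +1.

1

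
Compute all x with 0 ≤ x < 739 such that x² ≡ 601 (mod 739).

Since 739 ≡ 3 (mod 4), a square root of 601 is 601^((739+1)/4) = 601^185 mod 739.
Repeated squaring: 601^2≡569, 601^4≡79, 601^8≡329, 601^16≡347, 601^32≡691, 601^64≡87, 601^128≡179 (mod 739).
601^185 = 601^(128+32+16+8+1) ≡ 184 (mod 739).
Check: 184² = 33856 ≡ 601 (mod 739). The two roots are 184 and 555.

184, 555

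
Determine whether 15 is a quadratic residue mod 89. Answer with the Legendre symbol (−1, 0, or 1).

-1

Reciprocity: 15 ≡ 3 and 89 ≡ 1 (mod 4), so (15/89) = +(89/15).
Reduce top mod 15: now compute (14/15).
Pull out 2: since 15 ≡ 7 (mod 8), (2/15) = +1.
Reciprocity: 7 ≡ 3 and 15 ≡ 3 (mod 4), so (7/15) = −(15/7).
Reduce top mod 7: now compute (1/7).
Reached (1/7) = 1. Collecting the sign flips along the way, the symbol is -1.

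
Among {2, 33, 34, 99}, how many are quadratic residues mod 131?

(2/131) = -1 → non-residue.
(33/131) = +1 → QR.
(34/131) = +1 → QR.
(99/131) = +1 → QR.
Total quadratic residues among the 4: 3.

3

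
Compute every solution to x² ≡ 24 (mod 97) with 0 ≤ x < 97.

97 ≡ 1 (mod 4), so we find a root by search.
Trying successive values, 11² = 121 ≡ 24 (mod 97). The other root is 97 − 11 = 86.

11, 86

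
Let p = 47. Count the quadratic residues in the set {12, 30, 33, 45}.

1

(12/47) = +1 → QR.
(30/47) = -1 → non-residue.
(33/47) = -1 → non-residue.
(45/47) = -1 → non-residue.
Total quadratic residues among the 4: 1.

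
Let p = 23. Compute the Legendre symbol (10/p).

-1

Pull out 2: since 23 ≡ 7 (mod 8), (2/23) = +1.
Reciprocity: 5 ≡ 1 and 23 ≡ 3 (mod 4), so (5/23) = +(23/5).
Reduce top mod 5: now compute (3/5).
Reciprocity: 3 ≡ 3 and 5 ≡ 1 (mod 4), so (3/5) = +(5/3).
Reduce top mod 3: now compute (2/3).
Pull out 2: since 3 ≡ 3 (mod 8), (2/3) = -1.
Reached (1/3) = 1. Collecting the sign flips along the way, the symbol is -1.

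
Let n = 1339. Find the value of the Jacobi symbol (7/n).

Reciprocity: 7 ≡ 3 and 1339 ≡ 3 (mod 4), so (7/1339) = −(1339/7).
Reduce top mod 7: now compute (2/7).
Pull out 2: since 7 ≡ 7 (mod 8), (2/7) = +1.
Reached (1/7) = 1. Collecting the sign flips along the way, the symbol is -1.

-1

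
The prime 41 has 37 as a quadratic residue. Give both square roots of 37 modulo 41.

41 ≡ 1 (mod 4), so we find a root by search.
Trying successive values, 18² = 324 ≡ 37 (mod 41). The other root is 41 − 18 = 23.

18, 23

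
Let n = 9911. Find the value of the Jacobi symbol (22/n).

0

Pull out 2: since 9911 ≡ 7 (mod 8), (2/9911) = +1.
Reciprocity: 11 ≡ 3 and 9911 ≡ 3 (mod 4), so (11/9911) = −(9911/11).
Reduce top mod 11: now compute (0/11).
Top reduces to 0: gcd > 1, so the symbol is 0.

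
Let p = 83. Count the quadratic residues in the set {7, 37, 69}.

3

(7/83) = +1 → QR.
(37/83) = +1 → QR.
(69/83) = +1 → QR.
Total quadratic residues among the 3: 3.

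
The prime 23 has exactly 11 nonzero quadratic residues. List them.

Square k = 1,…,11 (k and 23−k give the same square):
1²=1, 2²=4, 3²=9, 4²=16, 5²≡2, 6²≡13, 7²≡3, 8²≡18, 9²≡12, 10²≡8, 11²≡6 (mod 23).
So the quadratic residues mod 23 are {1, 2, 3, 4, 6, 8, 9, 12, 13, 16, 18}.

1 2 3 4 6 8 9 12 13 16 18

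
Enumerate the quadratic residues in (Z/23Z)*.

1, 2, 3, 4, 6, 8, 9, 12, 13, 16, 18

Square k = 1,…,11 (k and 23−k give the same square):
1²=1, 2²=4, 3²=9, 4²=16, 5²≡2, 6²≡13, 7²≡3, 8²≡18, 9²≡12, 10²≡8, 11²≡6 (mod 23).
So the quadratic residues mod 23 are {1, 2, 3, 4, 6, 8, 9, 12, 13, 16, 18}.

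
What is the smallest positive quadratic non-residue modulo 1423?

(2/1423) = +1, so 2 is a residue.
(3/1423) = −1, so 3 is the smallest positive non-residue mod 1423.

3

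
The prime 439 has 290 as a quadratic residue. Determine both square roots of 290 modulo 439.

Since 439 ≡ 3 (mod 4), a square root of 290 is 290^((439+1)/4) = 290^110 mod 439.
Repeated squaring: 290^2≡251, 290^4≡224, 290^8≡130, 290^16≡218, 290^32≡112, 290^64≡252 (mod 439).
290^110 = 290^(64+32+8+4+2) ≡ 412 (mod 439).
Check: 412² = 169744 ≡ 290 (mod 439). The two roots are 27 and 412.

27, 412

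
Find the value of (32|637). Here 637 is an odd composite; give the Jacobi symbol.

Pull out 2^5: since 637 ≡ 5 (mod 8), (2/637) = -1, so (2/637)^5 = -1.
Reached (1/637) = 1. Collecting the sign flips along the way, the symbol is -1.

-1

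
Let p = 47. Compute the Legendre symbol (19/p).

Reciprocity: 19 ≡ 3 and 47 ≡ 3 (mod 4), so (19/47) = −(47/19).
Reduce top mod 19: now compute (9/19).
Reciprocity: 9 ≡ 1 and 19 ≡ 3 (mod 4), so (9/19) = +(19/9).
Reduce top mod 9: now compute (1/9).
Reached (1/9) = 1. Collecting the sign flips along the way, the symbol is -1.

-1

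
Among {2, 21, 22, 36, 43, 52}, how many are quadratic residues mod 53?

3

(2/53) = -1 → non-residue.
(21/53) = -1 → non-residue.
(22/53) = -1 → non-residue.
(36/53) = +1 → QR.
(43/53) = +1 → QR.
(52/53) = +1 → QR.
Total quadratic residues among the 6: 3.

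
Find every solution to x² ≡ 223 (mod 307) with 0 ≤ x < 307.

60, 247

Since 307 ≡ 3 (mod 4), a square root of 223 is 223^((307+1)/4) = 223^77 mod 307.
Repeated squaring: 223^2≡302, 223^4≡25, 223^8≡11, 223^16≡121, 223^32≡212, 223^64≡122 (mod 307).
223^77 = 223^(64+8+4+1) ≡ 60 (mod 307).
Check: 60² = 3600 ≡ 223 (mod 307). The two roots are 60 and 247.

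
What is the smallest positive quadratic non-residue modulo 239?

7

(2/239) = +1, so 2 is a residue.
(3/239) = +1, so 3 is a residue.
(4/239) = +1, so 4 is a residue.
(5/239) = +1, so 5 is a residue.
(6/239) = +1, so 6 is a residue.
(7/239) = −1, so 7 is the smallest positive non-residue mod 239.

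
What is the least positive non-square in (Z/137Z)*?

(2/137) = +1, so 2 is a residue.
(3/137) = −1, so 3 is the smallest positive non-residue mod 137.

3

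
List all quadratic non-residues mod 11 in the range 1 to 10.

Square k = 1,…,5 (k and 11−k give the same square):
1²=1, 2²=4, 3²=9, 4²≡5, 5²≡3 (mod 11).
The residues are {1, 3, 4, 5, 9}; the non-residues are the remaining 5 nonzero classes.

2 6 7 8 10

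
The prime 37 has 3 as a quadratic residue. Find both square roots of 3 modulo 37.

37 ≡ 1 (mod 4), so we find a root by search.
Trying successive values, 15² = 225 ≡ 3 (mod 37). The other root is 37 − 15 = 22.

15, 22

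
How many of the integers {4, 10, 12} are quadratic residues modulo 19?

(4/19) = +1 → QR.
(10/19) = -1 → non-residue.
(12/19) = -1 → non-residue.
Total quadratic residues among the 3: 1.

1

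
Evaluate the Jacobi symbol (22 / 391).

1

Pull out 2: since 391 ≡ 7 (mod 8), (2/391) = +1.
Reciprocity: 11 ≡ 3 and 391 ≡ 3 (mod 4), so (11/391) = −(391/11).
Reduce top mod 11: now compute (6/11).
Pull out 2: since 11 ≡ 3 (mod 8), (2/11) = -1.
Reciprocity: 3 ≡ 3 and 11 ≡ 3 (mod 4), so (3/11) = −(11/3).
Reduce top mod 3: now compute (2/3).
Pull out 2: since 3 ≡ 3 (mod 8), (2/3) = -1.
Reached (1/3) = 1. Collecting the sign flips along the way, the symbol is +1.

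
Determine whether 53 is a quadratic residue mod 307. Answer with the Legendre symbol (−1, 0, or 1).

Reciprocity: 53 ≡ 1 and 307 ≡ 3 (mod 4), so (53/307) = +(307/53).
Reduce top mod 53: now compute (42/53).
Pull out 2: since 53 ≡ 5 (mod 8), (2/53) = -1.
Reciprocity: 21 ≡ 1 and 53 ≡ 1 (mod 4), so (21/53) = +(53/21).
Reduce top mod 21: now compute (11/21).
Reciprocity: 11 ≡ 3 and 21 ≡ 1 (mod 4), so (11/21) = +(21/11).
Reduce top mod 11: now compute (10/11).
Pull out 2: since 11 ≡ 3 (mod 8), (2/11) = -1.
Reciprocity: 5 ≡ 1 and 11 ≡ 3 (mod 4), so (5/11) = +(11/5).
Reduce top mod 5: now compute (1/5).
Reached (1/5) = 1. Collecting the sign flips along the way, the symbol is +1.

1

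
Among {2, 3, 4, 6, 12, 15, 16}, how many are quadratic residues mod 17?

4

(2/17) = +1 → QR.
(3/17) = -1 → non-residue.
(4/17) = +1 → QR.
(6/17) = -1 → non-residue.
(12/17) = -1 → non-residue.
(15/17) = +1 → QR.
(16/17) = +1 → QR.
Total quadratic residues among the 7: 4.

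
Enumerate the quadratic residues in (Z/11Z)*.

1,3,4,5,9

Square k = 1,…,5 (k and 11−k give the same square):
1²=1, 2²=4, 3²=9, 4²≡5, 5²≡3 (mod 11).
So the quadratic residues mod 11 are {1, 3, 4, 5, 9}.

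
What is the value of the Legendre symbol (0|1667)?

0

Top reduces to 0: gcd > 1, so the symbol is 0.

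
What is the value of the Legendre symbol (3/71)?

Reciprocity: 3 ≡ 3 and 71 ≡ 3 (mod 4), so (3/71) = −(71/3).
Reduce top mod 3: now compute (2/3).
Pull out 2: since 3 ≡ 3 (mod 8), (2/3) = -1.
Reached (1/3) = 1. Collecting the sign flips along the way, the symbol is +1.

1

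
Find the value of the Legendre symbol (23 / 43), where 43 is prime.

Reciprocity: 23 ≡ 3 and 43 ≡ 3 (mod 4), so (23/43) = −(43/23).
Reduce top mod 23: now compute (20/23).
Pull out 2^2: since 23 ≡ 7 (mod 8), (2/23) = +1, so (2/23)^2 = +1.
Reciprocity: 5 ≡ 1 and 23 ≡ 3 (mod 4), so (5/23) = +(23/5).
Reduce top mod 5: now compute (3/5).
Reciprocity: 3 ≡ 3 and 5 ≡ 1 (mod 4), so (3/5) = +(5/3).
Reduce top mod 3: now compute (2/3).
Pull out 2: since 3 ≡ 3 (mod 8), (2/3) = -1.
Reached (1/3) = 1. Collecting the sign flips along the way, the symbol is +1.

1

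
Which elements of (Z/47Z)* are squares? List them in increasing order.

1 2 3 4 6 7 8 9 12 14 16 17 18 21 24 25 27 28 32 34 36 37 42

Square k = 1,…,23 (k and 47−k give the same square):
1²=1, 2²=4, 3²=9, 4²=16, 5²=25, 6²=36, 7²≡2, 8²≡17, 9²≡34, 10²≡6, 11²≡27, 12²≡3, 13²≡28, 14²≡8, 15²≡37, 16²≡21, 17²≡7, 18²≡42, 19²≡32, 20²≡24, 21²≡18, 22²≡14, 23²≡12 (mod 47).
So the quadratic residues mod 47 are {1, 2, 3, 4, 6, 7, 8, 9, 12, 14, 16, 17, 18, 21, 24, 25, 27, 28, 32, 34, 36, 37, 42}.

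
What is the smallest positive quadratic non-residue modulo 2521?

(2/2521) = +1, so 2 is a residue.
(3/2521) = +1, so 3 is a residue.
(4/2521) = +1, so 4 is a residue.
(5/2521) = +1, so 5 is a residue.
(6/2521) = +1, so 6 is a residue.
(7/2521) = +1, so 7 is a residue.
(8/2521) = +1, so 8 is a residue.
(9/2521) = +1, so 9 is a residue.
(10/2521) = +1, so 10 is a residue.
(11/2521) = −1, so 11 is the smallest positive non-residue mod 2521.

11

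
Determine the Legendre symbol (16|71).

Pull out 2^4: since 71 ≡ 7 (mod 8), (2/71) = +1, so (2/71)^4 = +1.
Reached (1/71) = 1. Collecting the sign flips along the way, the symbol is +1.

1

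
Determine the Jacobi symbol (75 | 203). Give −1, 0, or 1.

1

Reciprocity: 75 ≡ 3 and 203 ≡ 3 (mod 4), so (75/203) = −(203/75).
Reduce top mod 75: now compute (53/75).
Reciprocity: 53 ≡ 1 and 75 ≡ 3 (mod 4), so (53/75) = +(75/53).
Reduce top mod 53: now compute (22/53).
Pull out 2: since 53 ≡ 5 (mod 8), (2/53) = -1.
Reciprocity: 11 ≡ 3 and 53 ≡ 1 (mod 4), so (11/53) = +(53/11).
Reduce top mod 11: now compute (9/11).
Reciprocity: 9 ≡ 1 and 11 ≡ 3 (mod 4), so (9/11) = +(11/9).
Reduce top mod 9: now compute (2/9).
Pull out 2: since 9 ≡ 1 (mod 8), (2/9) = +1.
Reached (1/9) = 1. Collecting the sign flips along the way, the symbol is +1.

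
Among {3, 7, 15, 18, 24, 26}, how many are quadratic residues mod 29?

(3/29) = -1 → non-residue.
(7/29) = +1 → QR.
(15/29) = -1 → non-residue.
(18/29) = -1 → non-residue.
(24/29) = +1 → QR.
(26/29) = -1 → non-residue.
Total quadratic residues among the 6: 2.

2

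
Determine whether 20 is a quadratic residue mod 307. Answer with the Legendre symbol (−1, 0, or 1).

-1

Euler's criterion: (20/307) ≡ 20^153 (mod 307).
20^2 ≡ 93 (mod 307)
20^4 ≡ 53 (mod 307)
20^8 ≡ 46 (mod 307)
20^16 ≡ 274 (mod 307)
20^32 ≡ 168 (mod 307)
20^64 ≡ 287 (mod 307)
20^128 ≡ 93 (mod 307)
20^153 = 20^(128+16+8+1) ≡ 306 (mod 307).
Result is 306 ≡ −1, so (20/307) = −1.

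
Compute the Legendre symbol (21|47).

1

Euler's criterion: (21/47) ≡ 21^23 (mod 47).
21^2 ≡ 18 (mod 47)
21^4 ≡ 42 (mod 47)
21^8 ≡ 25 (mod 47)
21^16 ≡ 14 (mod 47)
21^23 = 21^(16+4+2+1) ≡ 1 (mod 47).
Result is 1, so (21/47) = 1.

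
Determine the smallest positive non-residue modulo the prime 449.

3

(2/449) = +1, so 2 is a residue.
(3/449) = −1, so 3 is the smallest positive non-residue mod 449.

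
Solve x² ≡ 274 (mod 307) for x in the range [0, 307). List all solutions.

Since 307 ≡ 3 (mod 4), a square root of 274 is 274^((307+1)/4) = 274^77 mod 307.
Repeated squaring: 274^2≡168, 274^4≡287, 274^8≡93, 274^16≡53, 274^32≡46, 274^64≡274 (mod 307).
274^77 = 274^(64+8+4+1) ≡ 46 (mod 307).
Check: 46² = 2116 ≡ 274 (mod 307). The two roots are 46 and 261.

46, 261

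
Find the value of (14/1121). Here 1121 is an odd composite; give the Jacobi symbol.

Pull out 2: since 1121 ≡ 1 (mod 8), (2/1121) = +1.
Reciprocity: 7 ≡ 3 and 1121 ≡ 1 (mod 4), so (7/1121) = +(1121/7).
Reduce top mod 7: now compute (1/7).
Reached (1/7) = 1. Collecting the sign flips along the way, the symbol is +1.

1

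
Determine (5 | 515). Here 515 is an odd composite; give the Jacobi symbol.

Reciprocity: 5 ≡ 1 and 515 ≡ 3 (mod 4), so (5/515) = +(515/5).
Reduce top mod 5: now compute (0/5).
Top reduces to 0: gcd > 1, so the symbol is 0.

0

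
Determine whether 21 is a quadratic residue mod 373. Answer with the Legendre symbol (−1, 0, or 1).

Euler's criterion: (21/373) ≡ 21^186 (mod 373).
21^2 ≡ 68 (mod 373)
21^4 ≡ 148 (mod 373)
21^8 ≡ 270 (mod 373)
21^16 ≡ 165 (mod 373)
21^32 ≡ 369 (mod 373)
21^64 ≡ 16 (mod 373)
21^128 ≡ 256 (mod 373)
21^186 = 21^(128+32+16+8+2) ≡ 1 (mod 373).
Result is 1, so (21/373) = 1.

1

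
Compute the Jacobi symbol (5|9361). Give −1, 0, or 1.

1

Reciprocity: 5 ≡ 1 and 9361 ≡ 1 (mod 4), so (5/9361) = +(9361/5).
Reduce top mod 5: now compute (1/5).
Reached (1/5) = 1. Collecting the sign flips along the way, the symbol is +1.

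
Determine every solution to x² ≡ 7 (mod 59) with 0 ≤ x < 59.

Since 59 ≡ 3 (mod 4), a square root of 7 is 7^((59+1)/4) = 7^15 mod 59.
Repeated squaring: 7^2≡49, 7^4≡41, 7^8≡29 (mod 59).
7^15 = 7^(8+4+2+1) ≡ 19 (mod 59).
Check: 19² = 361 ≡ 7 (mod 59). The two roots are 19 and 40.

19, 40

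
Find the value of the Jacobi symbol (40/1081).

1

Pull out 2^3: since 1081 ≡ 1 (mod 8), (2/1081) = +1, so (2/1081)^3 = +1.
Reciprocity: 5 ≡ 1 and 1081 ≡ 1 (mod 4), so (5/1081) = +(1081/5).
Reduce top mod 5: now compute (1/5).
Reached (1/5) = 1. Collecting the sign flips along the way, the symbol is +1.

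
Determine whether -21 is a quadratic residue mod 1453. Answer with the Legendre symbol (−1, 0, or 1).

First reduce: -21 ≡ 1432 (mod 1453).
Pull out 2^3: since 1453 ≡ 5 (mod 8), (2/1453) = -1, so (2/1453)^3 = -1.
Reciprocity: 179 ≡ 3 and 1453 ≡ 1 (mod 4), so (179/1453) = +(1453/179).
Reduce top mod 179: now compute (21/179).
Reciprocity: 21 ≡ 1 and 179 ≡ 3 (mod 4), so (21/179) = +(179/21).
Reduce top mod 21: now compute (11/21).
Reciprocity: 11 ≡ 3 and 21 ≡ 1 (mod 4), so (11/21) = +(21/11).
Reduce top mod 11: now compute (10/11).
Pull out 2: since 11 ≡ 3 (mod 8), (2/11) = -1.
Reciprocity: 5 ≡ 1 and 11 ≡ 3 (mod 4), so (5/11) = +(11/5).
Reduce top mod 5: now compute (1/5).
Reached (1/5) = 1. Collecting the sign flips along the way, the symbol is +1.

1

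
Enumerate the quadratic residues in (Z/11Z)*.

Square k = 1,…,5 (k and 11−k give the same square):
1²=1, 2²=4, 3²=9, 4²≡5, 5²≡3 (mod 11).
So the quadratic residues mod 11 are {1, 3, 4, 5, 9}.

1,3,4,5,9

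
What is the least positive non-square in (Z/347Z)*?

(2/347) = −1, so 2 is the smallest positive non-residue mod 347.

2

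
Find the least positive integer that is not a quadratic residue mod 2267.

(2/2267) = −1, so 2 is the smallest positive non-residue mod 2267.

2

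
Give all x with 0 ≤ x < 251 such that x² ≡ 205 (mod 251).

Since 251 ≡ 3 (mod 4), a square root of 205 is 205^((251+1)/4) = 205^63 mod 251.
Repeated squaring: 205^2≡108, 205^4≡118, 205^8≡119, 205^16≡105, 205^32≡232 (mod 251).
205^63 = 205^(32+16+8+4+2+1) ≡ 74 (mod 251).
Check: 74² = 5476 ≡ 205 (mod 251). The two roots are 74 and 177.

74, 177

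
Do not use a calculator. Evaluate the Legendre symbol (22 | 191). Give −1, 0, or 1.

Euler's criterion: (22/191) ≡ 22^95 (mod 191).
22^2 ≡ 102 (mod 191)
22^4 ≡ 90 (mod 191)
22^8 ≡ 78 (mod 191)
22^16 ≡ 163 (mod 191)
22^32 ≡ 20 (mod 191)
22^64 ≡ 18 (mod 191)
22^95 = 22^(64+16+8+4+2+1) ≡ 190 (mod 191).
Result is 190 ≡ −1, so (22/191) = −1.

-1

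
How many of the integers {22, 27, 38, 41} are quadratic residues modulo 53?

(22/53) = -1 → non-residue.
(27/53) = -1 → non-residue.
(38/53) = +1 → QR.
(41/53) = -1 → non-residue.
Total quadratic residues among the 4: 1.

1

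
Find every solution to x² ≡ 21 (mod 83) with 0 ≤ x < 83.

41, 42

Since 83 ≡ 3 (mod 4), a square root of 21 is 21^((83+1)/4) = 21^21 mod 83.
Repeated squaring: 21^2≡26, 21^4≡12, 21^8≡61, 21^16≡69 (mod 83).
21^21 = 21^(16+4+1) ≡ 41 (mod 83).
Check: 41² = 1681 ≡ 21 (mod 83). The two roots are 41 and 42.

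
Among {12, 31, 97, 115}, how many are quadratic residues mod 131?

1

(12/131) = +1 → QR.
(31/131) = -1 → non-residue.
(97/131) = -1 → non-residue.
(115/131) = -1 → non-residue.
Total quadratic residues among the 4: 1.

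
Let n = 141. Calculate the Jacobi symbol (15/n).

0

Reciprocity: 15 ≡ 3 and 141 ≡ 1 (mod 4), so (15/141) = +(141/15).
Reduce top mod 15: now compute (6/15).
Pull out 2: since 15 ≡ 7 (mod 8), (2/15) = +1.
Reciprocity: 3 ≡ 3 and 15 ≡ 3 (mod 4), so (3/15) = −(15/3).
Reduce top mod 3: now compute (0/3).
Top reduces to 0: gcd > 1, so the symbol is 0.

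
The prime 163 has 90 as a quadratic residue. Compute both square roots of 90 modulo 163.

47, 116

Since 163 ≡ 3 (mod 4), a square root of 90 is 90^((163+1)/4) = 90^41 mod 163.
Repeated squaring: 90^2≡113, 90^4≡55, 90^8≡91, 90^16≡131, 90^32≡46 (mod 163).
90^41 = 90^(32+8+1) ≡ 47 (mod 163).
Check: 47² = 2209 ≡ 90 (mod 163). The two roots are 47 and 116.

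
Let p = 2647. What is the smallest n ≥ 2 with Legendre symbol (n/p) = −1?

(2/2647) = +1, so 2 is a residue.
(3/2647) = −1, so 3 is the smallest positive non-residue mod 2647.

3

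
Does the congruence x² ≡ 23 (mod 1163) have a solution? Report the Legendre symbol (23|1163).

Reciprocity: 23 ≡ 3 and 1163 ≡ 3 (mod 4), so (23/1163) = −(1163/23).
Reduce top mod 23: now compute (13/23).
Reciprocity: 13 ≡ 1 and 23 ≡ 3 (mod 4), so (13/23) = +(23/13).
Reduce top mod 13: now compute (10/13).
Pull out 2: since 13 ≡ 5 (mod 8), (2/13) = -1.
Reciprocity: 5 ≡ 1 and 13 ≡ 1 (mod 4), so (5/13) = +(13/5).
Reduce top mod 5: now compute (3/5).
Reciprocity: 3 ≡ 3 and 5 ≡ 1 (mod 4), so (3/5) = +(5/3).
Reduce top mod 3: now compute (2/3).
Pull out 2: since 3 ≡ 3 (mod 8), (2/3) = -1.
Reached (1/3) = 1. Collecting the sign flips along the way, the symbol is -1.

-1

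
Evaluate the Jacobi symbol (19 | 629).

-1

Reciprocity: 19 ≡ 3 and 629 ≡ 1 (mod 4), so (19/629) = +(629/19).
Reduce top mod 19: now compute (2/19).
Pull out 2: since 19 ≡ 3 (mod 8), (2/19) = -1.
Reached (1/19) = 1. Collecting the sign flips along the way, the symbol is -1.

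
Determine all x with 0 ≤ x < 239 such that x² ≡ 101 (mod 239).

36, 203

Since 239 ≡ 3 (mod 4), a square root of 101 is 101^((239+1)/4) = 101^60 mod 239.
Repeated squaring: 101^2≡163, 101^4≡40, 101^8≡166, 101^16≡71, 101^32≡22 (mod 239).
101^60 = 101^(32+16+8+4) ≡ 36 (mod 239).
Check: 36² = 1296 ≡ 101 (mod 239). The two roots are 36 and 203.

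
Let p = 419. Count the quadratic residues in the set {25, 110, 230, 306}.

3

(25/419) = +1 → QR.
(110/419) = +1 → QR.
(230/419) = -1 → non-residue.
(306/419) = +1 → QR.
Total quadratic residues among the 4: 3.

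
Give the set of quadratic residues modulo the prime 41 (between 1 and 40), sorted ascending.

Square k = 1,…,20 (k and 41−k give the same square):
1²=1, 2²=4, 3²=9, 4²=16, 5²=25, 6²=36, 7²≡8, 8²≡23, 9²≡40, 10²≡18, 11²≡39, 12²≡21, 13²≡5, 14²≡32, 15²≡20, 16²≡10, 17²≡2, 18²≡37, 19²≡33, 20²≡31 (mod 41).
So the quadratic residues mod 41 are {1, 2, 4, 5, 8, 9, 10, 16, 18, 20, 21, 23, 25, 31, 32, 33, 36, 37, 39, 40}.

1 2 4 5 8 9 10 16 18 20 21 23 25 31 32 33 36 37 39 40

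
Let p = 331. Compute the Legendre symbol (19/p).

1

Euler's criterion: (19/331) ≡ 19^165 (mod 331).
19^2 ≡ 30 (mod 331)
19^4 ≡ 238 (mod 331)
19^8 ≡ 43 (mod 331)
19^16 ≡ 194 (mod 331)
19^32 ≡ 233 (mod 331)
19^64 ≡ 5 (mod 331)
19^128 ≡ 25 (mod 331)
19^165 = 19^(128+32+4+1) ≡ 1 (mod 331).
Result is 1, so (19/331) = 1.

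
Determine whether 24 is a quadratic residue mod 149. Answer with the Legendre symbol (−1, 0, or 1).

Pull out 2^3: since 149 ≡ 5 (mod 8), (2/149) = -1, so (2/149)^3 = -1.
Reciprocity: 3 ≡ 3 and 149 ≡ 1 (mod 4), so (3/149) = +(149/3).
Reduce top mod 3: now compute (2/3).
Pull out 2: since 3 ≡ 3 (mod 8), (2/3) = -1.
Reached (1/3) = 1. Collecting the sign flips along the way, the symbol is +1.

1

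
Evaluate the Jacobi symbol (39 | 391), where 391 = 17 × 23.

Reciprocity: 39 ≡ 3 and 391 ≡ 3 (mod 4), so (39/391) = −(391/39).
Reduce top mod 39: now compute (1/39).
Reached (1/39) = 1. Collecting the sign flips along the way, the symbol is -1.

-1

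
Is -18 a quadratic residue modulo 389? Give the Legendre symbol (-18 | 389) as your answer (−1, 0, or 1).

-1

First reduce: -18 ≡ 371 (mod 389).
Reciprocity: 371 ≡ 3 and 389 ≡ 1 (mod 4), so (371/389) = +(389/371).
Reduce top mod 371: now compute (18/371).
Pull out 2: since 371 ≡ 3 (mod 8), (2/371) = -1.
Reciprocity: 9 ≡ 1 and 371 ≡ 3 (mod 4), so (9/371) = +(371/9).
Reduce top mod 9: now compute (2/9).
Pull out 2: since 9 ≡ 1 (mod 8), (2/9) = +1.
Reached (1/9) = 1. Collecting the sign flips along the way, the symbol is -1.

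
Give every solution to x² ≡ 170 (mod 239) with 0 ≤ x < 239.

109, 130

Since 239 ≡ 3 (mod 4), a square root of 170 is 170^((239+1)/4) = 170^60 mod 239.
Repeated squaring: 170^2≡220, 170^4≡122, 170^8≡66, 170^16≡54, 170^32≡48 (mod 239).
170^60 = 170^(32+16+8+4) ≡ 109 (mod 239).
Check: 109² = 11881 ≡ 170 (mod 239). The two roots are 109 and 130.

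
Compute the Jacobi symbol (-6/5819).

First reduce: -6 ≡ 5813 (mod 5819).
Reciprocity: 5813 ≡ 1 and 5819 ≡ 3 (mod 4), so (5813/5819) = +(5819/5813).
Reduce top mod 5813: now compute (6/5813).
Pull out 2: since 5813 ≡ 5 (mod 8), (2/5813) = -1.
Reciprocity: 3 ≡ 3 and 5813 ≡ 1 (mod 4), so (3/5813) = +(5813/3).
Reduce top mod 3: now compute (2/3).
Pull out 2: since 3 ≡ 3 (mod 8), (2/3) = -1.
Reached (1/3) = 1. Collecting the sign flips along the way, the symbol is +1.

1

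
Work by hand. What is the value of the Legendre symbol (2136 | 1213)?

1

First reduce: 2136 ≡ 923 (mod 1213).
Reciprocity: 923 ≡ 3 and 1213 ≡ 1 (mod 4), so (923/1213) = +(1213/923).
Reduce top mod 923: now compute (290/923).
Pull out 2: since 923 ≡ 3 (mod 8), (2/923) = -1.
Reciprocity: 145 ≡ 1 and 923 ≡ 3 (mod 4), so (145/923) = +(923/145).
Reduce top mod 145: now compute (53/145).
Reciprocity: 53 ≡ 1 and 145 ≡ 1 (mod 4), so (53/145) = +(145/53).
Reduce top mod 53: now compute (39/53).
Reciprocity: 39 ≡ 3 and 53 ≡ 1 (mod 4), so (39/53) = +(53/39).
Reduce top mod 39: now compute (14/39).
Pull out 2: since 39 ≡ 7 (mod 8), (2/39) = +1.
Reciprocity: 7 ≡ 3 and 39 ≡ 3 (mod 4), so (7/39) = −(39/7).
Reduce top mod 7: now compute (4/7).
Pull out 2^2: since 7 ≡ 7 (mod 8), (2/7) = +1, so (2/7)^2 = +1.
Reached (1/7) = 1. Collecting the sign flips along the way, the symbol is +1.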